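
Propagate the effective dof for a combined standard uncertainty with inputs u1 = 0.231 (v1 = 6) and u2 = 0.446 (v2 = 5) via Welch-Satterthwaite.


uc = sqrt(u1^2 + u2^2) = sqrt(0.231^2 + 0.446^2) = 0.50227184
v_eff = uc^4 / (u1^4/v1 + u2^4/v2)
= 0.50227184^4 / (0.231^4/6 + 0.446^4/5)
= 0.063643685 / 0.0083880811
v_eff = 7.5874

7.5874


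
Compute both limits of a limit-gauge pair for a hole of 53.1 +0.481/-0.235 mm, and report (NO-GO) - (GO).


GO = nominal - lower_tol (smallest hole = maximum material condition)
GO = 53.1 - 0.235 = 52.865
NO-GO = nominal + upper_tol (largest hole = least material condition)
NO-GO = 53.1 + 0.481 = 53.581
spread = NO-GO - GO = 53.581 - 52.865 = 0.7160

0.7160


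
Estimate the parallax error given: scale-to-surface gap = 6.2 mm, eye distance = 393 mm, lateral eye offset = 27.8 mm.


error = h * offset / d
= 6.2 * 27.8 / 393
= 0.4386

0.4386


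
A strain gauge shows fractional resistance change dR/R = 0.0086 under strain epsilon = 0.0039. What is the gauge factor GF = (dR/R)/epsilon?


GF = (dR/R) / epsilon
= 0.0086 / 0.0039
= 2.2051

2.2051


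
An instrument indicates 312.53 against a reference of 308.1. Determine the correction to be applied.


Correction = standard - reading
= 308.1 - 312.53
= -4.4300

-4.4300


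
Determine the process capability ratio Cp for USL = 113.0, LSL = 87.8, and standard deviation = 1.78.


Cp = (USL - LSL) / (6 * sigma)
= (113.0 - 87.8) / (6 * 1.78)
= 25.2000 / 10.6800
= 2.3596

2.3596


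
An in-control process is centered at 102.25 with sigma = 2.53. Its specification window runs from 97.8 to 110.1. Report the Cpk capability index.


Cpu = (USL - mean) / (3*sigma) = (110.1 - 102.25) / (3*2.53) = 1.0343
Cpl = (mean - LSL) / (3*sigma) = (102.25 - 97.8) / (3*2.53) = 0.5863
Cpk = min(Cpu, Cpl) = 0.5863

0.5863


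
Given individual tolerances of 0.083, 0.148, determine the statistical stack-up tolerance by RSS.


RSS = sqrt(0.083^2 + 0.148^2)
= sqrt(0.028793)
= 0.1697

0.1697


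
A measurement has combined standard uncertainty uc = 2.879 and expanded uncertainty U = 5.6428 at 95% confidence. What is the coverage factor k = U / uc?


k = U / uc
k = 5.6428 / 2.879
k = 1.96

1.96


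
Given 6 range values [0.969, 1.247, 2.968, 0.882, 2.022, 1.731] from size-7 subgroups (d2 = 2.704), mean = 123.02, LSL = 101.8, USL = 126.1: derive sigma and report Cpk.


R_bar = (0.969 + 1.247 + 2.968 + 0.882 + 2.022 + 1.731) / 6 = 1.6365
sigma = R_bar / d2 = 1.6365 / 2.704 = 0.6052145
Cp = (USL - LSL)/(6*sigma) = (126.1 - 101.8)/(6*0.6052145) = 6.6918
Cpu = (126.1 - 123.02)/(3*0.6052145) = 1.6964
Cpl = (123.02 - 101.8)/(3*0.6052145) = 11.6873
Cpk = min(Cpu, Cpl) = 1.6964

1.6964


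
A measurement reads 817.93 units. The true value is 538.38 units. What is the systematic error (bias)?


Systematic error = measured - true
= 817.93 - 538.38
= 279.5500

279.5500


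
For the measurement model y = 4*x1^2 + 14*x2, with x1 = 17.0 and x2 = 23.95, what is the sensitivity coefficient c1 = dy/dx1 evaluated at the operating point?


y = 4*x1^2 + 14*x2
dy/dx1 = 2*4*x1
Evaluate at x1 = 17.0: c1 = 8 * 17.0
c1 = 136.0000

136.0000


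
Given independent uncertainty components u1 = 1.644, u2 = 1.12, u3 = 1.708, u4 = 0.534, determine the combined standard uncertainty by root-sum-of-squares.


uc = sqrt(1.644^2 + 1.12^2 + 1.708^2 + 0.534^2)
uc = sqrt(7.159556)
uc = 2.6757

2.6757


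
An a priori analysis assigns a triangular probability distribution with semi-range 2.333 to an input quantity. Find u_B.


u_B = half_width / sqrt(6)
u_B = 2.333 / 2.4494897
u_B = 0.9524

0.9524


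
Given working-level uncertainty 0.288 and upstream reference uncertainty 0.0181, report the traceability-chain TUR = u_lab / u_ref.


TUR = u_lab / u_ref
= 0.288 / 0.0181
= 15.9116

15.9116


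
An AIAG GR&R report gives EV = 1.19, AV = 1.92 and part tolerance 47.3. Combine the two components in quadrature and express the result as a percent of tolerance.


GRR = sqrt(EV^2 + AV^2) = sqrt(1.19^2 + 1.92^2) = 2.2588714
%GRR = GRR / tol * 100 = 2.2588714 / 47.3 * 100
%GRR = 4.7756

4.7756


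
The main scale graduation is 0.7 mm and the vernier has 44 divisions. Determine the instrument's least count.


LC = MSD / n_div
= 0.7 / 44
= 0.0159

0.0159


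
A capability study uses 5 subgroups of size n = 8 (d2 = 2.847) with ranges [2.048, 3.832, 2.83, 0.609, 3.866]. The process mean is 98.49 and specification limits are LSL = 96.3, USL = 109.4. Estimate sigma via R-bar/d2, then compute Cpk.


R_bar = (2.048 + 3.832 + 2.83 + 0.609 + 3.866) / 5 = 2.637
sigma = R_bar / d2 = 2.637 / 2.847 = 0.92623815
Cp = (USL - LSL)/(6*sigma) = (109.4 - 96.3)/(6*0.92623815) = 2.3572
Cpu = (109.4 - 98.49)/(3*0.92623815) = 3.9263
Cpl = (98.49 - 96.3)/(3*0.92623815) = 0.7881
Cpk = min(Cpu, Cpl) = 0.7881

0.7881


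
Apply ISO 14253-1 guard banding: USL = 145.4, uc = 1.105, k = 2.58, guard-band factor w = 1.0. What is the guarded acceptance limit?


U = k * uc = 2.58 * 1.105 = 2.8509
guard band g = w * U = 1.0 * 2.8509 = 2.8509
AL = USL - g = 145.4 - 2.8509
AL = 142.5491

142.5491


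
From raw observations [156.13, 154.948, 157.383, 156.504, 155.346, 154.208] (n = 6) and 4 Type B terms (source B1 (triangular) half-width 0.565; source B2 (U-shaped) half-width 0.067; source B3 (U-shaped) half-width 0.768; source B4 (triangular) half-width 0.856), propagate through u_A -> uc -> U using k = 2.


mean = (156.13 + 154.948 + 157.383 + 156.504 + 155.346 + 154.208) / 6 = 155.7531667
s = sqrt(sum((x - mean)^2)/(n-1)) = 1.1457512
u_A = s / sqrt(n) = 1.1457512 / sqrt(6) = 0.46775097
u_B1 = 0.565 / sqrt(6) = 0.23066028
u_B2 = 0.067 / sqrt(2) = 0.047376154
u_B3 = 0.768 / sqrt(2) = 0.54305801
u_B4 = 0.856 / sqrt(6) = 0.34946054
uc = sqrt(0.46775097^2 + 0.23066028^2 + 0.047376154^2 + 0.54305801^2 + 0.34946054^2) = 0.83142907
U = k * uc = 2 * 0.83142907
U = 1.6629

1.6629


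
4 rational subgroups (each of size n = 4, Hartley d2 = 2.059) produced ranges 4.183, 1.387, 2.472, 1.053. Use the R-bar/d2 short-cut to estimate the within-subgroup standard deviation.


R_bar = (4.183 + 1.387 + 2.472 + 1.053) / 4
R_bar = 9.095 / 4 = 2.27375
sigma_hat = R_bar / d2 = 2.27375 / 2.059 = 1.1043

1.1043


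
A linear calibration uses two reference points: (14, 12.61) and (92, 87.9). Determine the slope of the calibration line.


slope = (y2 - y1) / (x2 - x1)
= (87.9 - 12.61) / (92 - 14)
= 75.2900 / 78
= 0.9653

0.9653


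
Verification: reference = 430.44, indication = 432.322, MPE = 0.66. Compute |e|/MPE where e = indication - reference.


e = indication - reference = 432.322 - 430.44 = 1.8820
|e| = 1.8820
ratio = |e| / MPE = 1.8820 / 0.66
ratio = 2.8515

2.8515


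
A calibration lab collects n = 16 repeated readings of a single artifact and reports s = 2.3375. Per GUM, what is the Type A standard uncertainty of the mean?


u_A = s / sqrt(n)
u_A = 2.3375 / sqrt(16)
u_A = 2.3375 / 4
u_A = 0.5844

0.5844


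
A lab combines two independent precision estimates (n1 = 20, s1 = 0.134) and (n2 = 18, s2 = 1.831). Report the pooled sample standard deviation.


s_p = sqrt(((n1-1)*s1^2 + (n2-1)*s2^2) / (n1+n2-2))
numerator = (20-1)*0.134^2 + (18-1)*1.831^2 = 0.341164 + 56.993537 = 57.334701
denominator = 20 + 18 - 2 = 36
s_p^2 = 57.334701 / 36 = 1.5926306
s_p = sqrt(1.5926306) = 1.2620

1.2620


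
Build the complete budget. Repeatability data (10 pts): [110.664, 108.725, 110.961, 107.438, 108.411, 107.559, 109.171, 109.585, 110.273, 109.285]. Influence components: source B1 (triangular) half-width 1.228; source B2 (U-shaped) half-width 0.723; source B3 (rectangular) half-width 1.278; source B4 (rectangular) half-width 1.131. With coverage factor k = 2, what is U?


mean = (110.664 + 108.725 + 110.961 + 107.438 + 108.411 + 107.559 + 109.171 + 109.585 + 110.273 + 109.285) / 10 = 109.2072
s = sqrt(sum((x - mean)^2)/(n-1)) = 1.2109312
u_A = s / sqrt(n) = 1.2109312 / sqrt(10) = 0.38293007
u_B1 = 1.228 / sqrt(6) = 0.5013289
u_B2 = 0.723 / sqrt(2) = 0.5112382
u_B3 = 1.278 / sqrt(3) = 0.73785364
u_B4 = 1.131 / sqrt(3) = 0.65298315
uc = sqrt(0.38293007^2 + 0.5013289^2 + 0.5112382^2 + 0.73785364^2 + 0.65298315^2) = 1.2767715
U = k * uc = 2 * 1.2767715
U = 2.5535

2.5535


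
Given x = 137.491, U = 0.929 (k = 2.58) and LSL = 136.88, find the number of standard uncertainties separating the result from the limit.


u = U / k = 0.929 / 2.58 = 0.36007752
margin = |LSL - x| = |136.88 - 137.491| = 0.611
z = margin / u = 0.611 / 0.36007752
z = 1.6969

1.6969


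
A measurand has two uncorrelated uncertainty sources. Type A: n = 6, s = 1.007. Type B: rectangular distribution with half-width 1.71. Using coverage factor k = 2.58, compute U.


u_A = s / sqrt(n) = 1.007 / sqrt(6) = 0.41110603
u_B = half_width / sqrt(3) = 1.71 / sqrt(3) = 0.98726896
uc = sqrt(u_A^2 + u_B^2) = sqrt(0.41110603^2 + 0.98726896^2) = 1.0694429
U = k * uc = 2.58 * 1.0694429
U = 2.7592

2.7592


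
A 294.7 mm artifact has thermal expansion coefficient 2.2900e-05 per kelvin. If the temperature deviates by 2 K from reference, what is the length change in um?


dL = L * alpha * dT
= 294.7 * 2.2900e-05 * 2
= 0.0134973 mm
dL_um = 0.0134973 * 1000 = 13.4973 um

13.4973


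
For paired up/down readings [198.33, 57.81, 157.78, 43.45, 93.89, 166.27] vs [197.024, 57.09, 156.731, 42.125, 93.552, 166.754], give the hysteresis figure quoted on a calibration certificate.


|198.33 - 197.024| = 1.3060
|57.81 - 57.09| = 0.7200
|157.78 - 156.731| = 1.0490
|43.45 - 42.125| = 1.3250
|93.89 - 93.552| = 0.3380
|166.27 - 166.754| = 0.4840
hysteresis = max(diffs) = 1.3250

1.3250


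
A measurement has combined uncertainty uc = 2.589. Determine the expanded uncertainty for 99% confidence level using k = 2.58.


U = k * uc
U = 2.58 * 2.589
U = 6.6796

6.6796


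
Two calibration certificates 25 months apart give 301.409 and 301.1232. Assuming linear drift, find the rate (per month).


rate = (v2 - v1) / months
= (301.1232 - 301.409) / 25
= -0.2858 / 25
= -0.0114

-0.0114


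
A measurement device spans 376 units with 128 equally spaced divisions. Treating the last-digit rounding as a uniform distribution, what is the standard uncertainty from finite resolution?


resolution = range / divisions
resolution = 376 / 128 = 2.9375
u_res = resolution / (2*sqrt(3))
u_res = 2.9375 / 3.4641016
u_res = 0.8480

0.8480


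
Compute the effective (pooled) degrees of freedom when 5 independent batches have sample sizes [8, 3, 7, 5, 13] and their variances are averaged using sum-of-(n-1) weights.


nu = sum_i (n_i - 1)
nu = ((8 - 1) + (3 - 1) + (7 - 1) + (5 - 1) + (13 - 1))
nu = 7 + 2 + 6 + 4 + 12
nu = 31

31


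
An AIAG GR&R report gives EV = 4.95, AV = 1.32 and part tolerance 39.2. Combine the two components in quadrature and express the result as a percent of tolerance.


GRR = sqrt(EV^2 + AV^2) = sqrt(4.95^2 + 1.32^2) = 5.1229776
%GRR = GRR / tol * 100 = 5.1229776 / 39.2 * 100
%GRR = 13.0688

13.0688


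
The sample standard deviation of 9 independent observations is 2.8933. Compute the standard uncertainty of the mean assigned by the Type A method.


u_A = s / sqrt(n)
u_A = 2.8933 / sqrt(9)
u_A = 2.8933 / 3
u_A = 0.9644

0.9644


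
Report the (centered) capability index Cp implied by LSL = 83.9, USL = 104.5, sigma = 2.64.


Cp = (USL - LSL) / (6 * sigma)
= (104.5 - 83.9) / (6 * 2.64)
= 20.6000 / 15.8400
= 1.3005

1.3005


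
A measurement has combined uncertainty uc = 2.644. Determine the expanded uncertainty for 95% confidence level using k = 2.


U = k * uc
U = 2 * 2.644
U = 5.2880

5.2880


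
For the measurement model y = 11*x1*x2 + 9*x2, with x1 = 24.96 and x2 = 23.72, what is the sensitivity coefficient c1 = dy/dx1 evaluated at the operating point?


y = 11*x1*x2 + 9*x2
dy/dx1 = 11*x2
Evaluate at x2 = 23.72: c1 = 11 * 23.72
c1 = 260.9200

260.9200


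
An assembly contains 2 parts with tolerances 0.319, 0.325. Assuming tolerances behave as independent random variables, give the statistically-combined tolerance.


RSS = sqrt(0.319^2 + 0.325^2)
= sqrt(0.207386)
= 0.4554

0.4554


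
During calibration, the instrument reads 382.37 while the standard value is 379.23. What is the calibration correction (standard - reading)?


Correction = standard - reading
= 379.23 - 382.37
= -3.1400

-3.1400


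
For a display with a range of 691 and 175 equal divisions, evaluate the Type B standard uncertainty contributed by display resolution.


resolution = range / divisions
resolution = 691 / 175 = 3.9485714
u_res = resolution / (2*sqrt(3))
u_res = 3.9485714 / 3.4641016
u_res = 1.1399

1.1399


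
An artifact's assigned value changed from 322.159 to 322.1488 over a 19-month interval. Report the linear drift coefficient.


rate = (v2 - v1) / months
= (322.1488 - 322.159) / 19
= -0.0102 / 19
= -5.3684e-04

-5.3684e-04


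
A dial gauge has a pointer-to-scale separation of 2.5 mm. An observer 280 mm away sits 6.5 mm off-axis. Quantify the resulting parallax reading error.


error = h * offset / d
= 2.5 * 6.5 / 280
= 0.0580

0.0580


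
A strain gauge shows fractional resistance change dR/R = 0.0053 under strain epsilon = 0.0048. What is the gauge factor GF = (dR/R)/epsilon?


GF = (dR/R) / epsilon
= 0.0053 / 0.0048
= 1.1042

1.1042


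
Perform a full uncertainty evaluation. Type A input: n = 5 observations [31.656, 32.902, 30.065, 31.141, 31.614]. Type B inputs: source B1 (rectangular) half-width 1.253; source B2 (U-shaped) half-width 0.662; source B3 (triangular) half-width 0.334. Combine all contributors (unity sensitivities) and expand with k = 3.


mean = (31.656 + 32.902 + 30.065 + 31.141 + 31.614) / 5 = 31.4756
s = sqrt(sum((x - mean)^2)/(n-1)) = 1.0232381
u_A = s / sqrt(n) = 1.0232381 / sqrt(5) = 0.45760599
u_B1 = 1.253 / sqrt(3) = 0.72341989
u_B2 = 0.662 / sqrt(2) = 0.46810469
u_B3 = 0.334 / sqrt(6) = 0.13635493
uc = sqrt(0.45760599^2 + 0.72341989^2 + 0.46810469^2 + 0.13635493^2) = 0.98511636
U = k * uc = 3 * 0.98511636
U = 2.9553

2.9553


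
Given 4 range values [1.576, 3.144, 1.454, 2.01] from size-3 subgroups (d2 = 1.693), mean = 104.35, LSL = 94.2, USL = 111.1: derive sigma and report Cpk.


R_bar = (1.576 + 3.144 + 1.454 + 2.01) / 4 = 2.046
sigma = R_bar / d2 = 2.046 / 1.693 = 1.2085056
Cp = (USL - LSL)/(6*sigma) = (111.1 - 94.2)/(6*1.2085056) = 2.3307
Cpu = (111.1 - 104.35)/(3*1.2085056) = 1.8618
Cpl = (104.35 - 94.2)/(3*1.2085056) = 2.7996
Cpk = min(Cpu, Cpl) = 1.8618

1.8618


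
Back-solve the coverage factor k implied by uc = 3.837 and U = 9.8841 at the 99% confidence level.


k = U / uc
k = 9.8841 / 3.837
k = 2.576

2.576


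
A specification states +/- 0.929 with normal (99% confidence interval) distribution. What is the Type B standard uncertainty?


u_B = half_width / 2.576
u_B = 0.929 / 2.576
u_B = 0.3606

0.3606


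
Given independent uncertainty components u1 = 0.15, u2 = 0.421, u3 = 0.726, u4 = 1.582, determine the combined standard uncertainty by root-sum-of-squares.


uc = sqrt(0.15^2 + 0.421^2 + 0.726^2 + 1.582^2)
uc = sqrt(3.229541)
uc = 1.7971

1.7971


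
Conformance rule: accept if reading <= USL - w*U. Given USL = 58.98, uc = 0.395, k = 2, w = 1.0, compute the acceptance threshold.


U = k * uc = 2 * 0.395 = 0.79
guard band g = w * U = 1.0 * 0.79 = 0.79
AL = USL - g = 58.98 - 0.79
AL = 58.1900

58.1900


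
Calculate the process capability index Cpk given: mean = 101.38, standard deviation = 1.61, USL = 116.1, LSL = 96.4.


Cpu = (USL - mean) / (3*sigma) = (116.1 - 101.38) / (3*1.61) = 3.0476
Cpl = (mean - LSL) / (3*sigma) = (101.38 - 96.4) / (3*1.61) = 1.0311
Cpk = min(Cpu, Cpl) = 1.0311

1.0311


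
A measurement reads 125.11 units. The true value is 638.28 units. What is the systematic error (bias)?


Systematic error = measured - true
= 125.11 - 638.28
= -513.1700

-513.1700


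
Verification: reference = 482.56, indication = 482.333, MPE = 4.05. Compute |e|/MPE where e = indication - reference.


e = indication - reference = 482.333 - 482.56 = -0.2270
|e| = 0.2270
ratio = |e| / MPE = 0.2270 / 4.05
ratio = 0.0560

0.0560


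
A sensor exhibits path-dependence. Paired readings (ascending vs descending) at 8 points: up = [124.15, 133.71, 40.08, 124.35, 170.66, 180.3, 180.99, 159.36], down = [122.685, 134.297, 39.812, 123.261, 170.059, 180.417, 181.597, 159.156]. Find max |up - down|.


|124.15 - 122.685| = 1.4650
|133.71 - 134.297| = 0.5870
|40.08 - 39.812| = 0.2680
|124.35 - 123.261| = 1.0890
|170.66 - 170.059| = 0.6010
|180.3 - 180.417| = 0.1170
|180.99 - 181.597| = 0.6070
|159.36 - 159.156| = 0.2040
hysteresis = max(diffs) = 1.4650

1.4650


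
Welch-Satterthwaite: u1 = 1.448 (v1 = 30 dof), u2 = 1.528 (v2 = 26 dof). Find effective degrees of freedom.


uc = sqrt(u1^2 + u2^2) = sqrt(1.448^2 + 1.528^2) = 2.10511
v_eff = uc^4 / (u1^4/v1 + u2^4/v2)
= 2.10511^4 / (1.448^4/30 + 1.528^4/26)
= 19.638087 / 0.35620109
v_eff = 55.1320

55.1320


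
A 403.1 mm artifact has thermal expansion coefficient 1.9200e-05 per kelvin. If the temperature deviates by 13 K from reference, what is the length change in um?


dL = L * alpha * dT
= 403.1 * 1.9200e-05 * 13
= 0.1006138 mm
dL_um = 0.1006138 * 1000 = 100.6138 um

100.6138


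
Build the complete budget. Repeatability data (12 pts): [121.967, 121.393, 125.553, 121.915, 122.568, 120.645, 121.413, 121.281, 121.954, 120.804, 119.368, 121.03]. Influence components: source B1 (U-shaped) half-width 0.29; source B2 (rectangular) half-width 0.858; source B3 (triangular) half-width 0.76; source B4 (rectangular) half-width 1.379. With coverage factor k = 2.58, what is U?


mean = (121.967 + 121.393 + 125.553 + 121.915 + 122.568 + 120.645 + 121.413 + 121.281 + 121.954 + 120.804 + 119.368 + 121.03) / 12 = 121.6575833
s = sqrt(sum((x - mean)^2)/(n-1)) = 1.4744681
u_A = s / sqrt(n) = 1.4744681 / sqrt(12) = 0.42564228
u_B1 = 0.29 / sqrt(2) = 0.20506097
u_B2 = 0.858 / sqrt(3) = 0.49536653
u_B3 = 0.76 / sqrt(6) = 0.3102687
u_B4 = 1.379 / sqrt(3) = 0.79616602
uc = sqrt(0.42564228^2 + 0.20506097^2 + 0.49536653^2 + 0.3102687^2 + 0.79616602^2) = 1.0948773
U = k * uc = 2.58 * 1.0948773
U = 2.8248

2.8248


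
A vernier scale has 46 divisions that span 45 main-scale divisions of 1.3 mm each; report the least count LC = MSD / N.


LC = MSD / n_div
= 1.3 / 46
= 0.0283

0.0283


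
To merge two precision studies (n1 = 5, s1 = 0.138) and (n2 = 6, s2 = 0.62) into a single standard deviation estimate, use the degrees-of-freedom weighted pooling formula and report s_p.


s_p = sqrt(((n1-1)*s1^2 + (n2-1)*s2^2) / (n1+n2-2))
numerator = (5-1)*0.138^2 + (6-1)*0.62^2 = 0.076176 + 1.922 = 1.998176
denominator = 5 + 6 - 2 = 9
s_p^2 = 1.998176 / 9 = 0.22201956
s_p = sqrt(0.22201956) = 0.4712

0.4712


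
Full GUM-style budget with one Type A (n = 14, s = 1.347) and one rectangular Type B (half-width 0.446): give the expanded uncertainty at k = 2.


u_A = s / sqrt(n) = 1.347 / sqrt(14) = 0.36000089
u_B = half_width / sqrt(3) = 0.446 / sqrt(3) = 0.25749822
uc = sqrt(u_A^2 + u_B^2) = sqrt(0.36000089^2 + 0.25749822^2) = 0.44261267
U = k * uc = 2 * 0.44261267
U = 0.8852

0.8852


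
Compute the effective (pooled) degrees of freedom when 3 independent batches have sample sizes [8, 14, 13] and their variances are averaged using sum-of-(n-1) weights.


nu = sum_i (n_i - 1)
nu = ((8 - 1) + (14 - 1) + (13 - 1))
nu = 7 + 13 + 12
nu = 32

32


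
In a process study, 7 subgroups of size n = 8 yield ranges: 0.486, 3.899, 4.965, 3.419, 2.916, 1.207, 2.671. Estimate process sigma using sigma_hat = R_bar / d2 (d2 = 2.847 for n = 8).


R_bar = (0.486 + 3.899 + 4.965 + 3.419 + 2.916 + 1.207 + 2.671) / 7
R_bar = 19.563 / 7 = 2.7947143
sigma_hat = R_bar / d2 = 2.7947143 / 2.847 = 0.9816

0.9816


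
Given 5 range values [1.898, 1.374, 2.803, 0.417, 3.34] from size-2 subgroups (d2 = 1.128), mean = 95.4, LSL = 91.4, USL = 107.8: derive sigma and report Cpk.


R_bar = (1.898 + 1.374 + 2.803 + 0.417 + 3.34) / 5 = 1.9664
sigma = R_bar / d2 = 1.9664 / 1.128 = 1.7432624
Cp = (USL - LSL)/(6*sigma) = (107.8 - 91.4)/(6*1.7432624) = 1.5679
Cpu = (107.8 - 95.4)/(3*1.7432624) = 2.3710
Cpl = (95.4 - 91.4)/(3*1.7432624) = 0.7648
Cpk = min(Cpu, Cpl) = 0.7648

0.7648


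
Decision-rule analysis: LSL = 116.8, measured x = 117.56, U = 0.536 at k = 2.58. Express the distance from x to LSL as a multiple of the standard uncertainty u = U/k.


u = U / k = 0.536 / 2.58 = 0.20775194
margin = |LSL - x| = |116.8 - 117.56| = 0.76
z = margin / u = 0.76 / 0.20775194
z = 3.6582

3.6582


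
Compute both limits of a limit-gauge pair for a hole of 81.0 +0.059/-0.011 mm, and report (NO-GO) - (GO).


GO = nominal - lower_tol (smallest hole = maximum material condition)
GO = 81.0 - 0.011 = 80.989
NO-GO = nominal + upper_tol (largest hole = least material condition)
NO-GO = 81.0 + 0.059 = 81.059
spread = NO-GO - GO = 81.059 - 80.989 = 0.0700

0.0700


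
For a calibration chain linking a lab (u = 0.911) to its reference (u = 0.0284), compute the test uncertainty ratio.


TUR = u_lab / u_ref
= 0.911 / 0.0284
= 32.0775

32.0775


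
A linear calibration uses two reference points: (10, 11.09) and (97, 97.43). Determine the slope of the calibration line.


slope = (y2 - y1) / (x2 - x1)
= (97.43 - 11.09) / (97 - 10)
= 86.3400 / 87
= 0.9924

0.9924


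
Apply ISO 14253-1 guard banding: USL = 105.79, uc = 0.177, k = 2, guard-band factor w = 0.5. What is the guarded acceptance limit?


U = k * uc = 2 * 0.177 = 0.354
guard band g = w * U = 0.5 * 0.354 = 0.177
AL = USL - g = 105.79 - 0.177
AL = 105.6130

105.6130


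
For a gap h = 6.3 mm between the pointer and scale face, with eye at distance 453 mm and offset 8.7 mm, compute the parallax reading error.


error = h * offset / d
= 6.3 * 8.7 / 453
= 0.1210

0.1210


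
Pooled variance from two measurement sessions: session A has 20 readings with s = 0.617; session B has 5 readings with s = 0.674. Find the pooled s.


s_p = sqrt(((n1-1)*s1^2 + (n2-1)*s2^2) / (n1+n2-2))
numerator = (20-1)*0.617^2 + (5-1)*0.674^2 = 7.233091 + 1.817104 = 9.050195
denominator = 20 + 5 - 2 = 23
s_p^2 = 9.050195 / 23 = 0.39348674
s_p = sqrt(0.39348674) = 0.6273

0.6273


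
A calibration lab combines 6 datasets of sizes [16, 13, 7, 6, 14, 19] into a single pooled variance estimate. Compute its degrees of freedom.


nu = sum_i (n_i - 1)
nu = ((16 - 1) + (13 - 1) + (7 - 1) + (6 - 1) + (14 - 1) + (19 - 1))
nu = 15 + 12 + 6 + 5 + 13 + 18
nu = 69

69


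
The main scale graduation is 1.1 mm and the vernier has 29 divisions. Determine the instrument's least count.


LC = MSD / n_div
= 1.1 / 29
= 0.0379

0.0379


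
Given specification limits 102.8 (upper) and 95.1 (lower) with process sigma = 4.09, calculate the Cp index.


Cp = (USL - LSL) / (6 * sigma)
= (102.8 - 95.1) / (6 * 4.09)
= 7.7000 / 24.5400
= 0.3138

0.3138


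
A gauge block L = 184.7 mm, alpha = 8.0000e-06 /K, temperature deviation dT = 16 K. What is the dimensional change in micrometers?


dL = L * alpha * dT
= 184.7 * 8.0000e-06 * 16
= 0.0236416 mm
dL_um = 0.0236416 * 1000 = 23.6416 um

23.6416


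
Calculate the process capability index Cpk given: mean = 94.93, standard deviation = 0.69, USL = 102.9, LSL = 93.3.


Cpu = (USL - mean) / (3*sigma) = (102.9 - 94.93) / (3*0.69) = 3.8502
Cpl = (mean - LSL) / (3*sigma) = (94.93 - 93.3) / (3*0.69) = 0.7874
Cpk = min(Cpu, Cpl) = 0.7874

0.7874


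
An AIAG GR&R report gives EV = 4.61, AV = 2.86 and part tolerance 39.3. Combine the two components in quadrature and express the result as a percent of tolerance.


GRR = sqrt(EV^2 + AV^2) = sqrt(4.61^2 + 2.86^2) = 5.4250991
%GRR = GRR / tol * 100 = 5.4250991 / 39.3 * 100
%GRR = 13.8043

13.8043


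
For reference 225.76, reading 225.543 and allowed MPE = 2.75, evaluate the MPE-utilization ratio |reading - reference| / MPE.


e = indication - reference = 225.543 - 225.76 = -0.2170
|e| = 0.2170
ratio = |e| / MPE = 0.2170 / 2.75
ratio = 0.0789

0.0789


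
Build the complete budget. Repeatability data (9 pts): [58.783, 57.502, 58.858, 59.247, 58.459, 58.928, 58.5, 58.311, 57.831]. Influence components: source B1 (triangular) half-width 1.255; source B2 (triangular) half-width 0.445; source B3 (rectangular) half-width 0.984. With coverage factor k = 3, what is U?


mean = (58.783 + 57.502 + 58.858 + 59.247 + 58.459 + 58.928 + 58.5 + 58.311 + 57.831) / 9 = 58.491
s = sqrt(sum((x - mean)^2)/(n-1)) = 0.55109936
u_A = s / sqrt(n) = 0.55109936 / sqrt(9) = 0.18369979
u_B1 = 1.255 / sqrt(6) = 0.5123516
u_B2 = 0.445 / sqrt(6) = 0.18167049
u_B3 = 0.984 / sqrt(3) = 0.56811266
uc = sqrt(0.18369979^2 + 0.5123516^2 + 0.18167049^2 + 0.56811266^2) = 0.80746885
U = k * uc = 3 * 0.80746885
U = 2.4224

2.4224


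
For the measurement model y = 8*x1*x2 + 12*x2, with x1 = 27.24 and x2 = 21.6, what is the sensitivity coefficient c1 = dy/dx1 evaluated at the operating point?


y = 8*x1*x2 + 12*x2
dy/dx1 = 8*x2
Evaluate at x2 = 21.6: c1 = 8 * 21.6
c1 = 172.8000

172.8000


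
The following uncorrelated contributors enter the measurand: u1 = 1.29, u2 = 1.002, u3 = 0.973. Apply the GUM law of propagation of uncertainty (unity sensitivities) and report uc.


uc = sqrt(1.29^2 + 1.002^2 + 0.973^2)
uc = sqrt(3.614833)
uc = 1.9013

1.9013


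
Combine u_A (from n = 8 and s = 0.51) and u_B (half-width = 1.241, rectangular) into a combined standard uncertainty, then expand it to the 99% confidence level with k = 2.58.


u_A = s / sqrt(n) = 0.51 / sqrt(8) = 0.18031223
u_B = half_width / sqrt(3) = 1.241 / sqrt(3) = 0.71649168
uc = sqrt(u_A^2 + u_B^2) = sqrt(0.18031223^2 + 0.71649168^2) = 0.73883207
U = k * uc = 2.58 * 0.73883207
U = 1.9062

1.9062


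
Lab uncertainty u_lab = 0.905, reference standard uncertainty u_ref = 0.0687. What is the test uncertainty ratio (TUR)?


TUR = u_lab / u_ref
= 0.905 / 0.0687
= 13.1732

13.1732


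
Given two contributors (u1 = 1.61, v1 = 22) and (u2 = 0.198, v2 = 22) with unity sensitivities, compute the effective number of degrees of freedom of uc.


uc = sqrt(u1^2 + u2^2) = sqrt(1.61^2 + 0.198^2) = 1.6221295
v_eff = uc^4 / (u1^4/v1 + u2^4/v2)
= 1.6221295^4 / (1.61^4/22 + 0.198^4/22)
= 6.9237613 / 0.30547815
v_eff = 22.6653

22.6653


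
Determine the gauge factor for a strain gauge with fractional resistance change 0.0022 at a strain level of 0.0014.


GF = (dR/R) / epsilon
= 0.0022 / 0.0014
= 1.5714

1.5714


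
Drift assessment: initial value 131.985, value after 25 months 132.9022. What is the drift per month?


rate = (v2 - v1) / months
= (132.9022 - 131.985) / 25
= 0.9172 / 25
= 0.0367

0.0367


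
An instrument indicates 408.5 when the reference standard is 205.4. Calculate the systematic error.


Systematic error = measured - true
= 408.5 - 205.4
= 203.1000

203.1000


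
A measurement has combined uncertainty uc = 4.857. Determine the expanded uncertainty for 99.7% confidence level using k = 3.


U = k * uc
U = 3 * 4.857
U = 14.5710

14.5710


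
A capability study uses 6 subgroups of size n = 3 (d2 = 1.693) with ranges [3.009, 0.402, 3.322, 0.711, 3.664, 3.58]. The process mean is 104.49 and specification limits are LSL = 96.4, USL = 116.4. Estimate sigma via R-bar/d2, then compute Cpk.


R_bar = (3.009 + 0.402 + 3.322 + 0.711 + 3.664 + 3.58) / 6 = 2.448
sigma = R_bar / d2 = 2.448 / 1.693 = 1.4459539
Cp = (USL - LSL)/(6*sigma) = (116.4 - 96.4)/(6*1.4459539) = 2.3053
Cpu = (116.4 - 104.49)/(3*1.4459539) = 2.7456
Cpl = (104.49 - 96.4)/(3*1.4459539) = 1.8650
Cpk = min(Cpu, Cpl) = 1.8650

1.8650


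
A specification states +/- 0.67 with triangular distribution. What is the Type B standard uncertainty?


u_B = half_width / sqrt(6)
u_B = 0.67 / 2.4494897
u_B = 0.2735

0.2735


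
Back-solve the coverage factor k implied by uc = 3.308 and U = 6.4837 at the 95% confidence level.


k = U / uc
k = 6.4837 / 3.308
k = 1.96

1.96


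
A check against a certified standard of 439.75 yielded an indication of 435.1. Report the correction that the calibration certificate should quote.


Correction = standard - reading
= 439.75 - 435.1
= 4.6500

4.6500


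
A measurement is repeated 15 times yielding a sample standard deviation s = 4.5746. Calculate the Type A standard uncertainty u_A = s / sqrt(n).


u_A = s / sqrt(n)
u_A = 4.5746 / sqrt(15)
u_A = 4.5746 / 3.8729833
u_A = 1.1812

1.1812


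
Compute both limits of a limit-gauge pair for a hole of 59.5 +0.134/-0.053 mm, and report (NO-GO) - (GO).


GO = nominal - lower_tol (smallest hole = maximum material condition)
GO = 59.5 - 0.053 = 59.447
NO-GO = nominal + upper_tol (largest hole = least material condition)
NO-GO = 59.5 + 0.134 = 59.634
spread = NO-GO - GO = 59.634 - 59.447 = 0.1870

0.1870


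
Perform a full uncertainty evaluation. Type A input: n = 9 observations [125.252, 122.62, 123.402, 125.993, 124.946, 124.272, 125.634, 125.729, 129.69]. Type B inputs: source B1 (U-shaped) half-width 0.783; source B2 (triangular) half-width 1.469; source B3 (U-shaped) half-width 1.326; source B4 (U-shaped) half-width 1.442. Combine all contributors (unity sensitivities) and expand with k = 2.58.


mean = (125.252 + 122.62 + 123.402 + 125.993 + 124.946 + 124.272 + 125.634 + 125.729 + 129.69) / 9 = 125.282
s = sqrt(sum((x - mean)^2)/(n-1)) = 2.0004449
u_A = s / sqrt(n) = 2.0004449 / sqrt(9) = 0.66681497
u_B1 = 0.783 / sqrt(2) = 0.55366461
u_B2 = 1.469 / sqrt(6) = 0.59971674
u_B3 = 1.326 / sqrt(2) = 0.93762359
u_B4 = 1.442 / sqrt(2) = 1.019648
uc = sqrt(0.66681497^2 + 0.55366461^2 + 0.59971674^2 + 0.93762359^2 + 1.019648^2) = 1.7405938
U = k * uc = 2.58 * 1.7405938
U = 4.4907

4.4907


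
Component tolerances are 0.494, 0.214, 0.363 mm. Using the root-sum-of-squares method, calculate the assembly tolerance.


RSS = sqrt(0.494^2 + 0.214^2 + 0.363^2)
= sqrt(0.421601)
= 0.6493

0.6493


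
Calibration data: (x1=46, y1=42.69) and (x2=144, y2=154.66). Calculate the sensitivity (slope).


slope = (y2 - y1) / (x2 - x1)
= (154.66 - 42.69) / (144 - 46)
= 111.9700 / 98
= 1.1426

1.1426


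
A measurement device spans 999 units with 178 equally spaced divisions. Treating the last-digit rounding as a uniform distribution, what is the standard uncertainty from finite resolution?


resolution = range / divisions
resolution = 999 / 178 = 5.6123596
u_res = resolution / (2*sqrt(3))
u_res = 5.6123596 / 3.4641016
u_res = 1.6201

1.6201


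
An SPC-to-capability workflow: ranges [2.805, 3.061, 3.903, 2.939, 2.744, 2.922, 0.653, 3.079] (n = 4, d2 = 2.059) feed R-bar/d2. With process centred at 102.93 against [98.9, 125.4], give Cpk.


R_bar = (2.805 + 3.061 + 3.903 + 2.939 + 2.744 + 2.922 + 0.653 + 3.079) / 8 = 2.76325
sigma = R_bar / d2 = 2.76325 / 2.059 = 1.342035
Cp = (USL - LSL)/(6*sigma) = (125.4 - 98.9)/(6*1.342035) = 3.2910
Cpu = (125.4 - 102.93)/(3*1.342035) = 5.5811
Cpl = (102.93 - 98.9)/(3*1.342035) = 1.0010
Cpk = min(Cpu, Cpl) = 1.0010

1.0010


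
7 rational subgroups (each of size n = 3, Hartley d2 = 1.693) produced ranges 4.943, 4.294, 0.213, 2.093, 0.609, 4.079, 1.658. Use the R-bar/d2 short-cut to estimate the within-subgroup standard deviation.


R_bar = (4.943 + 4.294 + 0.213 + 2.093 + 0.609 + 4.079 + 1.658) / 7
R_bar = 17.889 / 7 = 2.5555714
sigma_hat = R_bar / d2 = 2.5555714 / 1.693 = 1.5095

1.5095


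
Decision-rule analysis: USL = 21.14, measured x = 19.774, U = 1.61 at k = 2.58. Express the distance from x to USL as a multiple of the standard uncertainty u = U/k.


u = U / k = 1.61 / 2.58 = 0.62403101
margin = |USL - x| = |21.14 - 19.774| = 1.366
z = margin / u = 1.366 / 0.62403101
z = 2.1890

2.1890


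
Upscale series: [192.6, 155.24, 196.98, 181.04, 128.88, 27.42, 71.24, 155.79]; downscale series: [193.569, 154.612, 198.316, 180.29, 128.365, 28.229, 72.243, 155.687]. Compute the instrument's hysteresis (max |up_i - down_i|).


|192.6 - 193.569| = 0.9690
|155.24 - 154.612| = 0.6280
|196.98 - 198.316| = 1.3360
|181.04 - 180.29| = 0.7500
|128.88 - 128.365| = 0.5150
|27.42 - 28.229| = 0.8090
|71.24 - 72.243| = 1.0030
|155.79 - 155.687| = 0.1030
hysteresis = max(diffs) = 1.3360

1.3360


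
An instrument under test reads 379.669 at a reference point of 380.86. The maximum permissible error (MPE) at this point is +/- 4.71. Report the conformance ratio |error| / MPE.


e = indication - reference = 379.669 - 380.86 = -1.1910
|e| = 1.1910
ratio = |e| / MPE = 1.1910 / 4.71
ratio = 0.2529

0.2529


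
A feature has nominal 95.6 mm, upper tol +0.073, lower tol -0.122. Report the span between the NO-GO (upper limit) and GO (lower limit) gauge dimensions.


GO = nominal - lower_tol (smallest hole = maximum material condition)
GO = 95.6 - 0.122 = 95.478
NO-GO = nominal + upper_tol (largest hole = least material condition)
NO-GO = 95.6 + 0.073 = 95.673
spread = NO-GO - GO = 95.673 - 95.478 = 0.1950

0.1950


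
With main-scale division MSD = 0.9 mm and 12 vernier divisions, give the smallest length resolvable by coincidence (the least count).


LC = MSD / n_div
= 0.9 / 12
= 0.0750

0.0750


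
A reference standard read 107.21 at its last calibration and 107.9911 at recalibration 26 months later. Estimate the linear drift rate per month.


rate = (v2 - v1) / months
= (107.9911 - 107.21) / 26
= 0.7811 / 26
= 0.0300

0.0300


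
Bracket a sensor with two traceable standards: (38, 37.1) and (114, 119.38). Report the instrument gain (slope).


slope = (y2 - y1) / (x2 - x1)
= (119.38 - 37.1) / (114 - 38)
= 82.2800 / 76
= 1.0826

1.0826


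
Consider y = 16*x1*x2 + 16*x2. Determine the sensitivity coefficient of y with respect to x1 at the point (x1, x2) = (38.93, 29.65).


y = 16*x1*x2 + 16*x2
dy/dx1 = 16*x2
Evaluate at x2 = 29.65: c1 = 16 * 29.65
c1 = 474.4000

474.4000


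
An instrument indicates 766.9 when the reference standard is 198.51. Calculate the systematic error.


Systematic error = measured - true
= 766.9 - 198.51
= 568.3900

568.3900


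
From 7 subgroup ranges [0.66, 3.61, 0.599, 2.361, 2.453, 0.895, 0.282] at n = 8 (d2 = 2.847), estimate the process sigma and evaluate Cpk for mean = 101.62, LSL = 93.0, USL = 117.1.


R_bar = (0.66 + 3.61 + 0.599 + 2.361 + 2.453 + 0.895 + 0.282) / 7 = 1.5514286
sigma = R_bar / d2 = 1.5514286 / 2.847 = 0.54493453
Cp = (USL - LSL)/(6*sigma) = (117.1 - 93.0)/(6*0.54493453) = 7.3709
Cpu = (117.1 - 101.62)/(3*0.54493453) = 9.4690
Cpl = (101.62 - 93.0)/(3*0.54493453) = 5.2728
Cpk = min(Cpu, Cpl) = 5.2728

5.2728


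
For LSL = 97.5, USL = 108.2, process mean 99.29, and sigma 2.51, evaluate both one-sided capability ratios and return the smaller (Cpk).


Cpu = (USL - mean) / (3*sigma) = (108.2 - 99.29) / (3*2.51) = 1.1833
Cpl = (mean - LSL) / (3*sigma) = (99.29 - 97.5) / (3*2.51) = 0.2377
Cpk = min(Cpu, Cpl) = 0.2377

0.2377


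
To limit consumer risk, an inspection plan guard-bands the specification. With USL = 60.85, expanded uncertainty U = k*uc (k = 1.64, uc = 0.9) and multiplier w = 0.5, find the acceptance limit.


U = k * uc = 1.64 * 0.9 = 1.476
guard band g = w * U = 0.5 * 1.476 = 0.738
AL = USL - g = 60.85 - 0.738
AL = 60.1120

60.1120


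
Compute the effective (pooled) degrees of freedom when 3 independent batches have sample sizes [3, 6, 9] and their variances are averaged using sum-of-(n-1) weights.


nu = sum_i (n_i - 1)
nu = ((3 - 1) + (6 - 1) + (9 - 1))
nu = 2 + 5 + 8
nu = 15

15


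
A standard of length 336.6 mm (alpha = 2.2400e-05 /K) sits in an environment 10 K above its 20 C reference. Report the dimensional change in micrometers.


dL = L * alpha * dT
= 336.6 * 2.2400e-05 * 10
= 0.0753984 mm
dL_um = 0.0753984 * 1000 = 75.3984 um

75.3984


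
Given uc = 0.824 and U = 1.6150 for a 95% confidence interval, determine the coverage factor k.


k = U / uc
k = 1.6150 / 0.824
k = 1.96

1.96


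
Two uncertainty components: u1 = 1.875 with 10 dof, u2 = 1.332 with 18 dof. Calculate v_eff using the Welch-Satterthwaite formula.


uc = sqrt(u1^2 + u2^2) = sqrt(1.875^2 + 1.332^2) = 2.2999672
v_eff = uc^4 / (u1^4/v1 + u2^4/v2)
= 2.2999672^4 / (1.875^4/10 + 1.332^4/18)
= 27.982504 / 1.4108436
v_eff = 19.8339

19.8339


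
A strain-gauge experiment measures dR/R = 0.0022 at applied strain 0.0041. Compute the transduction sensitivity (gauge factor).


GF = (dR/R) / epsilon
= 0.0022 / 0.0041
= 0.5366

0.5366


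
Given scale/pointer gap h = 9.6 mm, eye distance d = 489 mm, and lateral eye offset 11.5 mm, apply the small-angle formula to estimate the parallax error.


error = h * offset / d
= 9.6 * 11.5 / 489
= 0.2258

0.2258


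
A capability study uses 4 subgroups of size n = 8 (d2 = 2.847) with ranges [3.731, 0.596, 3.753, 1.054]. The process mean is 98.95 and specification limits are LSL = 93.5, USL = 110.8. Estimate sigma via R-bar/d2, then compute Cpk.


R_bar = (3.731 + 0.596 + 3.753 + 1.054) / 4 = 2.2835
sigma = R_bar / d2 = 2.2835 / 2.847 = 0.80207236
Cp = (USL - LSL)/(6*sigma) = (110.8 - 93.5)/(6*0.80207236) = 3.5949
Cpu = (110.8 - 98.95)/(3*0.80207236) = 4.9247
Cpl = (98.95 - 93.5)/(3*0.80207236) = 2.2650
Cpk = min(Cpu, Cpl) = 2.2650

2.2650


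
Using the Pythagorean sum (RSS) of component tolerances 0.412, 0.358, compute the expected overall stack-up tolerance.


RSS = sqrt(0.412^2 + 0.358^2)
= sqrt(0.297908)
= 0.5458

0.5458


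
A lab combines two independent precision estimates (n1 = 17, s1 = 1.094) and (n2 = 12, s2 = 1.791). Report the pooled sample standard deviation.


s_p = sqrt(((n1-1)*s1^2 + (n2-1)*s2^2) / (n1+n2-2))
numerator = (17-1)*1.094^2 + (12-1)*1.791^2 = 19.149376 + 35.284491 = 54.433867
denominator = 17 + 12 - 2 = 27
s_p^2 = 54.433867 / 27 = 2.0160691
s_p = sqrt(2.0160691) = 1.4199

1.4199


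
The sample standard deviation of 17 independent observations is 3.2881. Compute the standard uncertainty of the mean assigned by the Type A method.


u_A = s / sqrt(n)
u_A = 3.2881 / sqrt(17)
u_A = 3.2881 / 4.1231056
u_A = 0.7975

0.7975


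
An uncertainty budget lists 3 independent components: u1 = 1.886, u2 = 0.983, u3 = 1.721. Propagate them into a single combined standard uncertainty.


uc = sqrt(1.886^2 + 0.983^2 + 1.721^2)
uc = sqrt(7.485126)
uc = 2.7359

2.7359


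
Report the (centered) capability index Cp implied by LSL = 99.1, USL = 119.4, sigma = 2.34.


Cp = (USL - LSL) / (6 * sigma)
= (119.4 - 99.1) / (6 * 2.34)
= 20.3000 / 14.0400
= 1.4459

1.4459


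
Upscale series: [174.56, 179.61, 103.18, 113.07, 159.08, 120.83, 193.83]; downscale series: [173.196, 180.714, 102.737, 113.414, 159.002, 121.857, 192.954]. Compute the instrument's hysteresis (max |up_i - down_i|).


|174.56 - 173.196| = 1.3640
|179.61 - 180.714| = 1.1040
|103.18 - 102.737| = 0.4430
|113.07 - 113.414| = 0.3440
|159.08 - 159.002| = 0.0780
|120.83 - 121.857| = 1.0270
|193.83 - 192.954| = 0.8760
hysteresis = max(diffs) = 1.3640

1.3640


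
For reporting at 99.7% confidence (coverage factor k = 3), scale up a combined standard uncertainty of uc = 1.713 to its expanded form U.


U = k * uc
U = 3 * 1.713
U = 5.1390

5.1390


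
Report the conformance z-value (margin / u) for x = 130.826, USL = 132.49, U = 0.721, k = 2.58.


u = U / k = 0.721 / 2.58 = 0.27945736
margin = |USL - x| = |132.49 - 130.826| = 1.664
z = margin / u = 1.664 / 0.27945736
z = 5.9544

5.9544


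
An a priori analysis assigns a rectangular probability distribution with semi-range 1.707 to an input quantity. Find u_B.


u_B = half_width / sqrt(3)
u_B = 1.707 / 1.7320508
u_B = 0.9855

0.9855


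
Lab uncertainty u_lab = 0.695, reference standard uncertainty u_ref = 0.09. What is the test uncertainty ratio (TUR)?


TUR = u_lab / u_ref
= 0.695 / 0.09
= 7.7222

7.7222


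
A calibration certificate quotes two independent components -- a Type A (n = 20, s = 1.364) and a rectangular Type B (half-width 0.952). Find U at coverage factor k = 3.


u_A = s / sqrt(n) = 1.364 / sqrt(20) = 0.30499967
u_B = half_width / sqrt(3) = 0.952 / sqrt(3) = 0.54963746
uc = sqrt(u_A^2 + u_B^2) = sqrt(0.30499967^2 + 0.54963746^2) = 0.6285906
U = k * uc = 3 * 0.6285906
U = 1.8858

1.8858
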